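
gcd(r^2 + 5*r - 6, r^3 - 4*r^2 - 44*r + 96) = r + 6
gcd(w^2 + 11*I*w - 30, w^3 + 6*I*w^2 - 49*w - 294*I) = w + 6*I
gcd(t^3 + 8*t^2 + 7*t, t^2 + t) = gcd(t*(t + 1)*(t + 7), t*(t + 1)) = t^2 + t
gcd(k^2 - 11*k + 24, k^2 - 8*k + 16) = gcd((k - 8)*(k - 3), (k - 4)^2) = 1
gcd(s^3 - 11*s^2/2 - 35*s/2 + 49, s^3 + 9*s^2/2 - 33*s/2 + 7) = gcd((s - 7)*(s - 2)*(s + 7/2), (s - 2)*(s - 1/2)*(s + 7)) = s - 2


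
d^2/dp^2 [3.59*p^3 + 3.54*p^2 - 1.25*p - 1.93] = 21.54*p + 7.08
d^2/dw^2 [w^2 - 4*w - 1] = 2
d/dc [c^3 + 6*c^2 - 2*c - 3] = 3*c^2 + 12*c - 2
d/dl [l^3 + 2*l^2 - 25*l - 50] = 3*l^2 + 4*l - 25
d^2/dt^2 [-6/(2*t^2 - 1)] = 24*(-6*t^2 - 1)/(2*t^2 - 1)^3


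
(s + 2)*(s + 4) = s^2 + 6*s + 8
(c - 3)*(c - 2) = c^2 - 5*c + 6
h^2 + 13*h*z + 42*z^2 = (h + 6*z)*(h + 7*z)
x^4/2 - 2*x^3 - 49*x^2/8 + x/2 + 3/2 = (x/2 + 1)*(x - 6)*(x - 1/2)*(x + 1/2)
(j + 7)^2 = j^2 + 14*j + 49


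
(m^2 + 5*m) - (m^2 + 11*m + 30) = -6*m - 30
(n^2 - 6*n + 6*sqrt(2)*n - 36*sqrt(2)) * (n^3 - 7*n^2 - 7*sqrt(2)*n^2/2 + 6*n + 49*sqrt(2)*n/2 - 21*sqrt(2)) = n^5 - 13*n^4 + 5*sqrt(2)*n^4/2 - 65*sqrt(2)*n^3/2 + 6*n^3 + 120*sqrt(2)*n^2 + 510*n^2 - 2016*n - 90*sqrt(2)*n + 1512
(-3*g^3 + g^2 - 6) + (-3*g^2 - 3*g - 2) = -3*g^3 - 2*g^2 - 3*g - 8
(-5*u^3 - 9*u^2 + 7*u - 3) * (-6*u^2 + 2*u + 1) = 30*u^5 + 44*u^4 - 65*u^3 + 23*u^2 + u - 3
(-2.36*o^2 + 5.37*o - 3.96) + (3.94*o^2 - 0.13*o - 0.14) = 1.58*o^2 + 5.24*o - 4.1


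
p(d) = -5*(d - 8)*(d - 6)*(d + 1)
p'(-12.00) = -3890.00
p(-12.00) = 19800.00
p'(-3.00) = -695.00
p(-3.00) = 990.00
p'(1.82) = 16.91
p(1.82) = -364.24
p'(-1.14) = -337.69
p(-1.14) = 45.68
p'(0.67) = -89.63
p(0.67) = -326.23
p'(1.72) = 9.22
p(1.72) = -365.55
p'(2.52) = 62.34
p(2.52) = -335.64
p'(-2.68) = -626.14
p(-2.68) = 778.70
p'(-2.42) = -572.45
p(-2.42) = 622.93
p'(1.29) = -27.26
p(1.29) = -361.87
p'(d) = -5*(d - 8)*(d - 6) - 5*(d - 8)*(d + 1) - 5*(d - 6)*(d + 1)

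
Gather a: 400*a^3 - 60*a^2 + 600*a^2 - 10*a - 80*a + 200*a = 400*a^3 + 540*a^2 + 110*a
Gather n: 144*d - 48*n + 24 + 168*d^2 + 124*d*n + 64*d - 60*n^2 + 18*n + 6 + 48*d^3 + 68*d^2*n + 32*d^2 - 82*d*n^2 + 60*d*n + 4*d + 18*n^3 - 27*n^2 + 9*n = 48*d^3 + 200*d^2 + 212*d + 18*n^3 + n^2*(-82*d - 87) + n*(68*d^2 + 184*d - 21) + 30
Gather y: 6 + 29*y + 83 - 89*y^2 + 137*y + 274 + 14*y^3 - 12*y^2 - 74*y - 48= 14*y^3 - 101*y^2 + 92*y + 315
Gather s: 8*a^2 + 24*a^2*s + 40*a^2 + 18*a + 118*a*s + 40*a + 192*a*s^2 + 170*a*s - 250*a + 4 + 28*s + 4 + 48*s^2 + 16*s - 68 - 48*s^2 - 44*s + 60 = 48*a^2 + 192*a*s^2 - 192*a + s*(24*a^2 + 288*a)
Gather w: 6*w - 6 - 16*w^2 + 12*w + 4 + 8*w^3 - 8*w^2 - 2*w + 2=8*w^3 - 24*w^2 + 16*w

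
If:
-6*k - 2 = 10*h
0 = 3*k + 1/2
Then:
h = -1/10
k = -1/6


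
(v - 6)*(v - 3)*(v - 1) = v^3 - 10*v^2 + 27*v - 18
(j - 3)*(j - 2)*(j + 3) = j^3 - 2*j^2 - 9*j + 18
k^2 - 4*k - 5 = (k - 5)*(k + 1)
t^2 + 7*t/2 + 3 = (t + 3/2)*(t + 2)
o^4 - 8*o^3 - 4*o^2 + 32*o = o*(o - 8)*(o - 2)*(o + 2)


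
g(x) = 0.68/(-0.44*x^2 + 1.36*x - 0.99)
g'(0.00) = -0.94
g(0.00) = -0.69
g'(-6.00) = -0.01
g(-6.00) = -0.03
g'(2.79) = 1.93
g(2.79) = -1.10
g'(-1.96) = -0.07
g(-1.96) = -0.13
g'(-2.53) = -0.05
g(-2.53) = -0.09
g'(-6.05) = -0.01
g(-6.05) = -0.03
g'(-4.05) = -0.02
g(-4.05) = -0.05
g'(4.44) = 0.13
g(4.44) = -0.19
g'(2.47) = 5.57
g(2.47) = -2.16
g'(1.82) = 213.44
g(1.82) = 24.51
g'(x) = 0.68*(0.88*x - 1.36)/(-0.44*x^2 + 1.36*x - 0.99)^2 = (0.5984*x - 0.9248)/(0.44*x^2 - 1.36*x + 0.99)^2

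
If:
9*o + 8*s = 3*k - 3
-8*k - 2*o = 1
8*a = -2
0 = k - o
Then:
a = -1/4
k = -1/10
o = -1/10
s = -3/10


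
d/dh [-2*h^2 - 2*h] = -4*h - 2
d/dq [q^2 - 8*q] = 2*q - 8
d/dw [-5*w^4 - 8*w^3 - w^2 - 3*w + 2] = -20*w^3 - 24*w^2 - 2*w - 3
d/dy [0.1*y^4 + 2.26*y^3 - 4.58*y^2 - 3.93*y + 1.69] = 0.4*y^3 + 6.78*y^2 - 9.16*y - 3.93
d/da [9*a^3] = 27*a^2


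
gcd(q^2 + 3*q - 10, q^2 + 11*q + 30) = q + 5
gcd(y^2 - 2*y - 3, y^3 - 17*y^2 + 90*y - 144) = y - 3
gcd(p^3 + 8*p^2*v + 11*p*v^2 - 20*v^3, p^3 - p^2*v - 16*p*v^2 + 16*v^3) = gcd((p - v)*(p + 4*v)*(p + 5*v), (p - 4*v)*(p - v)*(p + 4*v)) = p^2 + 3*p*v - 4*v^2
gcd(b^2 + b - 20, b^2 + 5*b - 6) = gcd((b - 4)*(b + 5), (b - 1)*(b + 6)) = 1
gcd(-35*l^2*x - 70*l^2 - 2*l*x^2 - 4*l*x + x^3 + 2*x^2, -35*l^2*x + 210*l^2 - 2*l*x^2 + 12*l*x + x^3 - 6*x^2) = -35*l^2 - 2*l*x + x^2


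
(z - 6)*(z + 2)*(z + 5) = z^3 + z^2 - 32*z - 60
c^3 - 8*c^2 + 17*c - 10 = (c - 5)*(c - 2)*(c - 1)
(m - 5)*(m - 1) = m^2 - 6*m + 5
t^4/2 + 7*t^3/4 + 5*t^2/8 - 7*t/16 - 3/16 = (t/2 + 1/4)*(t - 1/2)*(t + 1/2)*(t + 3)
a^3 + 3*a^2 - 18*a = a*(a - 3)*(a + 6)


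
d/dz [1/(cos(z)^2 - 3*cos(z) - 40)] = (2*cos(z) - 3)*sin(z)/(sin(z)^2 + 3*cos(z) + 39)^2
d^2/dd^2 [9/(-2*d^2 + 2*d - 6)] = 9*(d^2 - d - (2*d - 1)^2 + 3)/(d^2 - d + 3)^3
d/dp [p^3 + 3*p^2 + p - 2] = 3*p^2 + 6*p + 1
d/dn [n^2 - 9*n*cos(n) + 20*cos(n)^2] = 9*n*sin(n) + 2*n - 20*sin(2*n) - 9*cos(n)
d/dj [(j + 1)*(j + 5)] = 2*j + 6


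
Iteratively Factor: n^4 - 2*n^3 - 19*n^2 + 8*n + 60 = (n - 5)*(n^3 + 3*n^2 - 4*n - 12) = (n - 5)*(n + 3)*(n^2 - 4) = (n - 5)*(n + 2)*(n + 3)*(n - 2)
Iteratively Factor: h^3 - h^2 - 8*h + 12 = (h - 2)*(h^2 + h - 6) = (h - 2)^2*(h + 3)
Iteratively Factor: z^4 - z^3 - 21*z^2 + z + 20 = (z + 4)*(z^3 - 5*z^2 - z + 5) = (z - 1)*(z + 4)*(z^2 - 4*z - 5) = (z - 5)*(z - 1)*(z + 4)*(z + 1)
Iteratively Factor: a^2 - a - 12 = (a - 4)*(a + 3)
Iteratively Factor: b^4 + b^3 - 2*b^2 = (b + 2)*(b^3 - b^2) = b*(b + 2)*(b^2 - b) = b*(b - 1)*(b + 2)*(b)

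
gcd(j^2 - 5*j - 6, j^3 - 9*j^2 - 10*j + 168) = j - 6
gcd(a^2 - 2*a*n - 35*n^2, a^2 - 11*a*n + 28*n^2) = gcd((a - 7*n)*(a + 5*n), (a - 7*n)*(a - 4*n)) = a - 7*n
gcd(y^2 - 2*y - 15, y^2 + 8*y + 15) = y + 3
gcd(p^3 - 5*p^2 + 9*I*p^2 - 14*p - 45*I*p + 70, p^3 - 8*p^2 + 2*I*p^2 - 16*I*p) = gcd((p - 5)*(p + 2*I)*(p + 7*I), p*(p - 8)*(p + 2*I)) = p + 2*I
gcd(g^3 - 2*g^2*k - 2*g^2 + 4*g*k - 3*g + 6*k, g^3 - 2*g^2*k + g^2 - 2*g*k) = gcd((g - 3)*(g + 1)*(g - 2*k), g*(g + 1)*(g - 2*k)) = g^2 - 2*g*k + g - 2*k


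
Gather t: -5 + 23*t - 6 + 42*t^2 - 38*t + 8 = 42*t^2 - 15*t - 3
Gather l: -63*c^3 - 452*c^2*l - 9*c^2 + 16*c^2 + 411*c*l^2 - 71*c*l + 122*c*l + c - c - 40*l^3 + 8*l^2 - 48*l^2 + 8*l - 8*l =-63*c^3 + 7*c^2 - 40*l^3 + l^2*(411*c - 40) + l*(-452*c^2 + 51*c)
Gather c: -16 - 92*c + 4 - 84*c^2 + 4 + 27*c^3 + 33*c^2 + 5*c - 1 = 27*c^3 - 51*c^2 - 87*c - 9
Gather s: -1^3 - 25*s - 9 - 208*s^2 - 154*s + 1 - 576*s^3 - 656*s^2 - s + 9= -576*s^3 - 864*s^2 - 180*s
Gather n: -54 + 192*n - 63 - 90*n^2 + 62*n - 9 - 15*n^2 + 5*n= -105*n^2 + 259*n - 126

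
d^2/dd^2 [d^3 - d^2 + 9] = 6*d - 2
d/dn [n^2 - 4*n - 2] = 2*n - 4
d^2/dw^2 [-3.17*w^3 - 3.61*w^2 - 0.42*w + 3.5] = -19.02*w - 7.22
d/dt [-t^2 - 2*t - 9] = -2*t - 2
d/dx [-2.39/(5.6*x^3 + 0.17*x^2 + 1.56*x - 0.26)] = (40.152*x^2 + 0.8126*x + 3.7284)/(5.6*x^3 + 0.17*x^2 + 1.56*x - 0.26)^2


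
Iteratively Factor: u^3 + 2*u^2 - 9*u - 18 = (u + 3)*(u^2 - u - 6) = (u - 3)*(u + 3)*(u + 2)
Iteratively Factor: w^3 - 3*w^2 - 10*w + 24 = (w + 3)*(w^2 - 6*w + 8) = (w - 2)*(w + 3)*(w - 4)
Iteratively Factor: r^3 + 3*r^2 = (r + 3)*(r^2) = r*(r + 3)*(r)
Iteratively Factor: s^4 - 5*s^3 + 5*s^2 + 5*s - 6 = (s - 2)*(s^3 - 3*s^2 - s + 3) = (s - 2)*(s - 1)*(s^2 - 2*s - 3) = (s - 3)*(s - 2)*(s - 1)*(s + 1)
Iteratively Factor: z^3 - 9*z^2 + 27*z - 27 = (z - 3)*(z^2 - 6*z + 9) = (z - 3)^2*(z - 3)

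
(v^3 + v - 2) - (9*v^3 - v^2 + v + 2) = -8*v^3 + v^2 - 4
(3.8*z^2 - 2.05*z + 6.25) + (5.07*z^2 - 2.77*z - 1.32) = 8.87*z^2 - 4.82*z + 4.93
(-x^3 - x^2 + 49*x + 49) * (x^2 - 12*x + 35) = -x^5 + 11*x^4 + 26*x^3 - 574*x^2 + 1127*x + 1715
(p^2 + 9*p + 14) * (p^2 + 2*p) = p^4 + 11*p^3 + 32*p^2 + 28*p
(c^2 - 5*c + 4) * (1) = c^2 - 5*c + 4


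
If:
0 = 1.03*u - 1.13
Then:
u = 1.10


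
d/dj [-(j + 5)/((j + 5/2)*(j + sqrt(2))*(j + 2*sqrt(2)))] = 2*(2*(j + 5)*(j + sqrt(2))*(j + 2*sqrt(2)) + (j + 5)*(j + sqrt(2))*(2*j + 5) + (j + 5)*(j + 2*sqrt(2))*(2*j + 5) - (j + sqrt(2))*(j + 2*sqrt(2))*(2*j + 5))/((j + sqrt(2))^2*(j + 2*sqrt(2))^2*(2*j + 5)^2)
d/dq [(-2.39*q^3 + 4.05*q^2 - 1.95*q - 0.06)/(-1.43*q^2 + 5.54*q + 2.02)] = (3.4177*q^4 - 26.4812*q^3 + 5.1651*q^2 + 16.1904*q - 3.6066)/(2.0449*q^4 - 15.8444*q^3 + 24.9144*q^2 + 22.3816*q + 4.0804)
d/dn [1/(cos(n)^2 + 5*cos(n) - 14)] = (2*cos(n) + 5)*sin(n)/(cos(n)^2 + 5*cos(n) - 14)^2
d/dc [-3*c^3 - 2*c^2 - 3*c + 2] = -9*c^2 - 4*c - 3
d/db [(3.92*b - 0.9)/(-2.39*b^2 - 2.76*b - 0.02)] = (9.3688*b^2 - 4.302*b - 2.5624)/(5.7121*b^4 + 13.1928*b^3 + 7.7132*b^2 + 0.1104*b + 0.0004)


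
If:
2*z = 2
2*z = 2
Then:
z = 1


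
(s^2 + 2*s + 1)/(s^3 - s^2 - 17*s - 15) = (s + 1)/(s^2 - 2*s - 15)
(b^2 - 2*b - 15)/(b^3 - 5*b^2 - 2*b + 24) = (b^2 - 2*b - 15)/(b^3 - 5*b^2 - 2*b + 24)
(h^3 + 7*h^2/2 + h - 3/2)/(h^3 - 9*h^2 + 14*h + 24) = (2*h^2 + 5*h - 3)/(2*(h^2 - 10*h + 24))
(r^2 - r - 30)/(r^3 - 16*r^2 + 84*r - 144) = (r + 5)/(r^2 - 10*r + 24)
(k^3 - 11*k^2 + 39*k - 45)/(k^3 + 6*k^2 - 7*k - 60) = (k^2 - 8*k + 15)/(k^2 + 9*k + 20)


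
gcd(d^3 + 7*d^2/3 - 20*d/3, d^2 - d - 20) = d + 4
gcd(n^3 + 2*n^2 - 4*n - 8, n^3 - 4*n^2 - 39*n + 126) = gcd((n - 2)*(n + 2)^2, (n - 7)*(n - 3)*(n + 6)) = 1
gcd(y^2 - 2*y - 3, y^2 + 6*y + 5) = y + 1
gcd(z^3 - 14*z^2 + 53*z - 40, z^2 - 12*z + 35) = z - 5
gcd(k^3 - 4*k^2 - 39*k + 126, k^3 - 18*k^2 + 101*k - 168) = k^2 - 10*k + 21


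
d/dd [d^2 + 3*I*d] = 2*d + 3*I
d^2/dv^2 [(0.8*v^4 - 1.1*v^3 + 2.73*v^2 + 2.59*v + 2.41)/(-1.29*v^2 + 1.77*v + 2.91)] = (-2.66256*v^6 + 10.95984*v^5 + 2.9808*v^4 - 71.864856*v^3 - 132.850908*v^2 + 30.570372*v - 52.749576)/(2.146689*v^6 - 8.836371*v^5 - 2.40327*v^4 + 34.321185*v^3 + 5.42133000000001*v^2 - 44.965611*v - 24.642171)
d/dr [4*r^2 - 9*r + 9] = 8*r - 9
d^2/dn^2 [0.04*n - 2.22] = 0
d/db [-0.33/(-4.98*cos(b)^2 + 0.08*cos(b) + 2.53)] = (3.2868*cos(b) - 0.0264)*sin(b)/(-4.98*cos(b)^2 + 0.08*cos(b) + 2.53)^2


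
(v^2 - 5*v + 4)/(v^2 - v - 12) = (v - 1)/(v + 3)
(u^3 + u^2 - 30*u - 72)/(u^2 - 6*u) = u + 7 + 12/u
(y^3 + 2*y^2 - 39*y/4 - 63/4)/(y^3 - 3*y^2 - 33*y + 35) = (4*y^3 + 8*y^2 - 39*y - 63)/(4*(y^3 - 3*y^2 - 33*y + 35))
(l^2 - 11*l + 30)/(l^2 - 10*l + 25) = (l - 6)/(l - 5)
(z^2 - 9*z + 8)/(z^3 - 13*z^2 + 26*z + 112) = (z - 1)/(z^2 - 5*z - 14)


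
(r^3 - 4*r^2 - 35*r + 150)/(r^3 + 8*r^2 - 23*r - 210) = (r - 5)/(r + 7)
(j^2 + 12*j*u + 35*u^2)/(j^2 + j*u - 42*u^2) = (-j - 5*u)/(-j + 6*u)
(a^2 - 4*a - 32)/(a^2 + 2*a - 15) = (a^2 - 4*a - 32)/(a^2 + 2*a - 15)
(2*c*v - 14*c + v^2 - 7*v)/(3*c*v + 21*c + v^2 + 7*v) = (2*c*v - 14*c + v^2 - 7*v)/(3*c*v + 21*c + v^2 + 7*v)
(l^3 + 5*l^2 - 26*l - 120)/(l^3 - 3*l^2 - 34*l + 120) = (l + 4)/(l - 4)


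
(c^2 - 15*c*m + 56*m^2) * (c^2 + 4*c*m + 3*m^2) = c^4 - 11*c^3*m - c^2*m^2 + 179*c*m^3 + 168*m^4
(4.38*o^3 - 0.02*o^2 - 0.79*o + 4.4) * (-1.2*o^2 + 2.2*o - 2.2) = -5.256*o^5 + 9.66*o^4 - 8.732*o^3 - 6.974*o^2 + 11.418*o - 9.68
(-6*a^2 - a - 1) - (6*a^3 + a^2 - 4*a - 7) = -6*a^3 - 7*a^2 + 3*a + 6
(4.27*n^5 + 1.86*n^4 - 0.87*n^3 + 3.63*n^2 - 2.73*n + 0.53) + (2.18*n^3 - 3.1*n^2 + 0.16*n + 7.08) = 4.27*n^5 + 1.86*n^4 + 1.31*n^3 + 0.53*n^2 - 2.57*n + 7.61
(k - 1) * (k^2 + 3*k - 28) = k^3 + 2*k^2 - 31*k + 28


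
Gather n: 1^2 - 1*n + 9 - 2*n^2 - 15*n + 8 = -2*n^2 - 16*n + 18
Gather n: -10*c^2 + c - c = -10*c^2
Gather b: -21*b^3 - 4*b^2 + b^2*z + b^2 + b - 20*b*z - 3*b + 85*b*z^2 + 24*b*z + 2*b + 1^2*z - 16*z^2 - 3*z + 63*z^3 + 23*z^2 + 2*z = -21*b^3 + b^2*(z - 3) + b*(85*z^2 + 4*z) + 63*z^3 + 7*z^2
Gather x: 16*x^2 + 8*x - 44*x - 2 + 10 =16*x^2 - 36*x + 8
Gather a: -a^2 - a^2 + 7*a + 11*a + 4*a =-2*a^2 + 22*a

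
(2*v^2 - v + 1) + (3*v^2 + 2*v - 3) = 5*v^2 + v - 2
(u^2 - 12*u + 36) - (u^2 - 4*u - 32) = 68 - 8*u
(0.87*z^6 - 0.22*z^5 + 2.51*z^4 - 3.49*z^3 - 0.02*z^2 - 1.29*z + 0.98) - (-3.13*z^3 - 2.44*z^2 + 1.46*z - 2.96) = 0.87*z^6 - 0.22*z^5 + 2.51*z^4 - 0.36*z^3 + 2.42*z^2 - 2.75*z + 3.94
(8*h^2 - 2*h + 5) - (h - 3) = 8*h^2 - 3*h + 8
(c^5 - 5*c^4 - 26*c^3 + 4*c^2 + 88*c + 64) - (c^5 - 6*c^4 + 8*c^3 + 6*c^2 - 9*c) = c^4 - 34*c^3 - 2*c^2 + 97*c + 64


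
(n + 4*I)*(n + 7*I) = n^2 + 11*I*n - 28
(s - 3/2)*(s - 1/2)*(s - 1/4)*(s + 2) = s^4 - s^3/4 - 13*s^2/4 + 37*s/16 - 3/8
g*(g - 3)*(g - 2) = g^3 - 5*g^2 + 6*g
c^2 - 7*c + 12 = (c - 4)*(c - 3)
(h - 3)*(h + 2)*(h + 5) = h^3 + 4*h^2 - 11*h - 30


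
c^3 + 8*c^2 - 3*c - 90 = (c - 3)*(c + 5)*(c + 6)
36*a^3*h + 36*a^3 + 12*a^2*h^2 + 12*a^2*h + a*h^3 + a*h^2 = (6*a + h)^2*(a*h + a)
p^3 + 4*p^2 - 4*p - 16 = (p - 2)*(p + 2)*(p + 4)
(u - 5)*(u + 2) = u^2 - 3*u - 10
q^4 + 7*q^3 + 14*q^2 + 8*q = q*(q + 1)*(q + 2)*(q + 4)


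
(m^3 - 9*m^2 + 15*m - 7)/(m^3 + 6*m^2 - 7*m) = (m^2 - 8*m + 7)/(m*(m + 7))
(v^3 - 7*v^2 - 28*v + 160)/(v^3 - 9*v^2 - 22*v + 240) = (v - 4)/(v - 6)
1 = 1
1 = 1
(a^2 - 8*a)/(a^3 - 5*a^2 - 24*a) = 1/(a + 3)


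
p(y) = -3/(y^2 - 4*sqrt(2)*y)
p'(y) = -3*(-2*y + 4*sqrt(2))/(y^2 - 4*sqrt(2)*y)^2 = 6*(y - 2*sqrt(2))/(y^2*(y - 4*sqrt(2))^2)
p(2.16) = 0.40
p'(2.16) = -0.07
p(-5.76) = -0.05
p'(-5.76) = -0.01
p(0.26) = 2.14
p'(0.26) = -7.83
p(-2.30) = -0.16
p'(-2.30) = -0.09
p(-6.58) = -0.04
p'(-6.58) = -0.00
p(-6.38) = -0.04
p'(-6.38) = -0.00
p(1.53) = 0.48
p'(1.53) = -0.20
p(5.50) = 3.48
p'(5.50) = 21.54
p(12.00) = -0.04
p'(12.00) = 0.01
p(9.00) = -0.10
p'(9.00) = 0.04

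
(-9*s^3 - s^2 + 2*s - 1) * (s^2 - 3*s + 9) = -9*s^5 + 26*s^4 - 76*s^3 - 16*s^2 + 21*s - 9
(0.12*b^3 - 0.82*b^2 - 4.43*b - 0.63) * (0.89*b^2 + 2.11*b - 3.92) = 0.1068*b^5 - 0.4766*b^4 - 6.1433*b^3 - 6.6936*b^2 + 16.0363*b + 2.4696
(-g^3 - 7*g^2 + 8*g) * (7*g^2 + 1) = -7*g^5 - 49*g^4 + 55*g^3 - 7*g^2 + 8*g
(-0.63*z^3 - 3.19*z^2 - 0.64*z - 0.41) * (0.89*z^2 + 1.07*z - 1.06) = -0.5607*z^5 - 3.5132*z^4 - 3.3151*z^3 + 2.3317*z^2 + 0.2397*z + 0.4346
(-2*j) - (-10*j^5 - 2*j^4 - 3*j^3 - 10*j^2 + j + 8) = 10*j^5 + 2*j^4 + 3*j^3 + 10*j^2 - 3*j - 8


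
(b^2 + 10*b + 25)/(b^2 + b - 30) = (b^2 + 10*b + 25)/(b^2 + b - 30)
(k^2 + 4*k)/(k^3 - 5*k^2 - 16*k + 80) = k/(k^2 - 9*k + 20)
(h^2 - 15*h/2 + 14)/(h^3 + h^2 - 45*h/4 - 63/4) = 2*(h - 4)/(2*h^2 + 9*h + 9)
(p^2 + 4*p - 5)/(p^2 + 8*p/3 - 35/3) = 3*(p - 1)/(3*p - 7)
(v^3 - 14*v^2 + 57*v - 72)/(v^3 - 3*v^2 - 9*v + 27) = (v - 8)/(v + 3)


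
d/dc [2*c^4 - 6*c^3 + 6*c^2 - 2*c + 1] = 8*c^3 - 18*c^2 + 12*c - 2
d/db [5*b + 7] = 5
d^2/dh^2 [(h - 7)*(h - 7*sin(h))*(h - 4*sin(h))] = 11*h^2*sin(h) - 77*h*sin(h) - 44*h*cos(h) + 56*h*cos(2*h) + 6*h - 22*sin(h) + 56*sin(2*h) + 154*cos(h) - 392*cos(2*h) - 14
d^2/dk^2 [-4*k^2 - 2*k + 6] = -8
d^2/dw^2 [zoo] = 0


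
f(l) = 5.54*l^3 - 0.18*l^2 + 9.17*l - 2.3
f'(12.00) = 2398.13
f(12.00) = 9654.94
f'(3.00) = 157.67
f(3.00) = 173.17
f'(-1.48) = 46.11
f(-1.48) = -34.23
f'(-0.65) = 16.43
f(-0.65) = -9.86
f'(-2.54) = 117.31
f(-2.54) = -117.54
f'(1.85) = 65.39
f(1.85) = 49.13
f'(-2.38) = 104.17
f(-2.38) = -99.83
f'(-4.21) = 305.26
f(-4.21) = -457.48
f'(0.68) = 16.61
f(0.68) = 5.59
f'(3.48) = 209.19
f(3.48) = 260.91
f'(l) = 16.62*l^2 - 0.36*l + 9.17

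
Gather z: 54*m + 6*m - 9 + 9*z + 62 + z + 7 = 60*m + 10*z + 60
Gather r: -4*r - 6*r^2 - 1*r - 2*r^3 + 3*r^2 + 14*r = -2*r^3 - 3*r^2 + 9*r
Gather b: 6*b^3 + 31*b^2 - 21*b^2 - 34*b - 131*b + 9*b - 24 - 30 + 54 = 6*b^3 + 10*b^2 - 156*b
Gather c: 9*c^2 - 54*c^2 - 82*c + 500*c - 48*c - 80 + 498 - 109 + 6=-45*c^2 + 370*c + 315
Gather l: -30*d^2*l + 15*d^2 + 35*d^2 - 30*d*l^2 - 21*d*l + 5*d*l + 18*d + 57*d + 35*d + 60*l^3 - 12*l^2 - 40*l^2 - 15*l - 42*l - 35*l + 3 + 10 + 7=50*d^2 + 110*d + 60*l^3 + l^2*(-30*d - 52) + l*(-30*d^2 - 16*d - 92) + 20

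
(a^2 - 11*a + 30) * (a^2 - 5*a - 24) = a^4 - 16*a^3 + 61*a^2 + 114*a - 720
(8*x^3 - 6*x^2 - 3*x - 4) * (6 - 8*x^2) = -64*x^5 + 48*x^4 + 72*x^3 - 4*x^2 - 18*x - 24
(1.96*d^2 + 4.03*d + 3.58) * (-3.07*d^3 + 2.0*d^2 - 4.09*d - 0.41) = -6.0172*d^5 - 8.4521*d^4 - 10.947*d^3 - 10.1263*d^2 - 16.2945*d - 1.4678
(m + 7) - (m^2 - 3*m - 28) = -m^2 + 4*m + 35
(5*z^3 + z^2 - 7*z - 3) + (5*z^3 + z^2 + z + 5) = 10*z^3 + 2*z^2 - 6*z + 2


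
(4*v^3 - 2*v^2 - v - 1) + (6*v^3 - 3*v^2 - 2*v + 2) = 10*v^3 - 5*v^2 - 3*v + 1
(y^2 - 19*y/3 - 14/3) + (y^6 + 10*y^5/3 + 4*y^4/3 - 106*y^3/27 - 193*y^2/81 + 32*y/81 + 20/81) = y^6 + 10*y^5/3 + 4*y^4/3 - 106*y^3/27 - 112*y^2/81 - 481*y/81 - 358/81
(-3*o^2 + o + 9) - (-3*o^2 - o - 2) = 2*o + 11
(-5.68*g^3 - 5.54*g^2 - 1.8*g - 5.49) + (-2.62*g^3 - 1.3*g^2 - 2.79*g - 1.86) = -8.3*g^3 - 6.84*g^2 - 4.59*g - 7.35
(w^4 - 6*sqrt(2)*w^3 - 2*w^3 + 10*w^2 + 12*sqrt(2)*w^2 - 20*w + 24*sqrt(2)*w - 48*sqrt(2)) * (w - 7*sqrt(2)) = w^5 - 13*sqrt(2)*w^4 - 2*w^4 + 26*sqrt(2)*w^3 + 94*w^3 - 188*w^2 - 46*sqrt(2)*w^2 - 336*w + 92*sqrt(2)*w + 672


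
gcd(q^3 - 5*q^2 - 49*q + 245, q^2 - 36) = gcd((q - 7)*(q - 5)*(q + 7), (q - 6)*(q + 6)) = 1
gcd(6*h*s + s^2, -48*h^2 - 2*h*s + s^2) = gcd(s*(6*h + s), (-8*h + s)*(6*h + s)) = 6*h + s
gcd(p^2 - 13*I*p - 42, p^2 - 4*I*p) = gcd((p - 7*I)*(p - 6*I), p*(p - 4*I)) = 1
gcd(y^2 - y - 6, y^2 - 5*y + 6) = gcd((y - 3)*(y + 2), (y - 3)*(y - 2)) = y - 3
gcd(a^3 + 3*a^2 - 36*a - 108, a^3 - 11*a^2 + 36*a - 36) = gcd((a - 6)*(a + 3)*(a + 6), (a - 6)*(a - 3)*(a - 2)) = a - 6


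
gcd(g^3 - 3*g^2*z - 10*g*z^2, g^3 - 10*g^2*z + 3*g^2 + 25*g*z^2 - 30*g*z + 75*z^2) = -g + 5*z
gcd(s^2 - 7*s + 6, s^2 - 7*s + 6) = s^2 - 7*s + 6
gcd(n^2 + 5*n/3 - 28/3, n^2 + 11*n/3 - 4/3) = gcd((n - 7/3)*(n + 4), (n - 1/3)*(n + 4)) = n + 4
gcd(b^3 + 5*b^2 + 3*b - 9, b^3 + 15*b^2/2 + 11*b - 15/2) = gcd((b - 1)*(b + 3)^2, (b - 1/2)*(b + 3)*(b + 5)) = b + 3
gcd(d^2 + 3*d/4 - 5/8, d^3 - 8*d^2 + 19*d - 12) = 1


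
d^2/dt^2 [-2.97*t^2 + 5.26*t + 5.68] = -5.94000000000000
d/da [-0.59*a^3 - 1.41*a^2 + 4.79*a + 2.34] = -1.77*a^2 - 2.82*a + 4.79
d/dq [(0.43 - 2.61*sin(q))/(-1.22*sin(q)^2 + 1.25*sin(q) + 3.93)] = (-3.1842*sin(q)^2 + 1.0492*sin(q) - 10.7948)*cos(q)/(1.4884*sin(q)^4 - 3.05*sin(q)^3 - 8.0267*sin(q)^2 + 9.825*sin(q) + 15.4449)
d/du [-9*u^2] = -18*u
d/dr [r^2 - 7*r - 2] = 2*r - 7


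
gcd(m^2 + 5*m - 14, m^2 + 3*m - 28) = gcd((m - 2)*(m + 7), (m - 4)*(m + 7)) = m + 7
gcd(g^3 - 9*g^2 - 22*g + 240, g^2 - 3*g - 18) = g - 6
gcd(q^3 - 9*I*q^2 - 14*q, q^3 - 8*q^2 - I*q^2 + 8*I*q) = q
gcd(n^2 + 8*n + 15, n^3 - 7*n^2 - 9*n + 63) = n + 3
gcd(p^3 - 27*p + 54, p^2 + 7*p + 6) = p + 6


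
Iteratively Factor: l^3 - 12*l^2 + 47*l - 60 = (l - 5)*(l^2 - 7*l + 12) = (l - 5)*(l - 3)*(l - 4)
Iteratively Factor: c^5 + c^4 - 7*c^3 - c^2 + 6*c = (c)*(c^4 + c^3 - 7*c^2 - c + 6) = c*(c - 1)*(c^3 + 2*c^2 - 5*c - 6) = c*(c - 1)*(c + 3)*(c^2 - c - 2) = c*(c - 1)*(c + 1)*(c + 3)*(c - 2)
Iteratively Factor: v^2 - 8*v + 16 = (v - 4)*(v - 4)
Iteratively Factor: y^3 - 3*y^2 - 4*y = (y)*(y^2 - 3*y - 4) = y*(y - 4)*(y + 1)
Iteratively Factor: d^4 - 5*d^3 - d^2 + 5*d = (d - 5)*(d^3 - d) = (d - 5)*(d + 1)*(d^2 - d) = (d - 5)*(d - 1)*(d + 1)*(d)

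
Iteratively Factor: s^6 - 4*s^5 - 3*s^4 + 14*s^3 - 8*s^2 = (s - 1)*(s^5 - 3*s^4 - 6*s^3 + 8*s^2) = (s - 1)^2*(s^4 - 2*s^3 - 8*s^2) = (s - 4)*(s - 1)^2*(s^3 + 2*s^2) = s*(s - 4)*(s - 1)^2*(s^2 + 2*s) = s^2*(s - 4)*(s - 1)^2*(s + 2)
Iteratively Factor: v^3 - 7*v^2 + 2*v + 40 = (v - 4)*(v^2 - 3*v - 10) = (v - 4)*(v + 2)*(v - 5)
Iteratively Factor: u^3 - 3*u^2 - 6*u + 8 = (u + 2)*(u^2 - 5*u + 4) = (u - 4)*(u + 2)*(u - 1)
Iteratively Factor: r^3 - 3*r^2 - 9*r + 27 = (r + 3)*(r^2 - 6*r + 9) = (r - 3)*(r + 3)*(r - 3)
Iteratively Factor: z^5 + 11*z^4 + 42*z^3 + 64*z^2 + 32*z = (z + 2)*(z^4 + 9*z^3 + 24*z^2 + 16*z) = (z + 2)*(z + 4)*(z^3 + 5*z^2 + 4*z) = z*(z + 2)*(z + 4)*(z^2 + 5*z + 4) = z*(z + 2)*(z + 4)^2*(z + 1)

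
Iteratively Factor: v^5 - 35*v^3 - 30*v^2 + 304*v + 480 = (v + 4)*(v^4 - 4*v^3 - 19*v^2 + 46*v + 120) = (v + 3)*(v + 4)*(v^3 - 7*v^2 + 2*v + 40) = (v - 4)*(v + 3)*(v + 4)*(v^2 - 3*v - 10) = (v - 5)*(v - 4)*(v + 3)*(v + 4)*(v + 2)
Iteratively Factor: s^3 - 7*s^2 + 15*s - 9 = (s - 3)*(s^2 - 4*s + 3) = (s - 3)^2*(s - 1)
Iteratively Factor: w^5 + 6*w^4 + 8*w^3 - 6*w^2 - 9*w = (w + 3)*(w^4 + 3*w^3 - w^2 - 3*w) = w*(w + 3)*(w^3 + 3*w^2 - w - 3) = w*(w + 1)*(w + 3)*(w^2 + 2*w - 3) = w*(w + 1)*(w + 3)^2*(w - 1)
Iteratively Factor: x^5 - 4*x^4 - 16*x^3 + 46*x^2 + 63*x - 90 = (x - 1)*(x^4 - 3*x^3 - 19*x^2 + 27*x + 90) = (x - 1)*(x + 3)*(x^3 - 6*x^2 - x + 30) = (x - 1)*(x + 2)*(x + 3)*(x^2 - 8*x + 15) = (x - 3)*(x - 1)*(x + 2)*(x + 3)*(x - 5)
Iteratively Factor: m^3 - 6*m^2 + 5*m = (m - 5)*(m^2 - m) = m*(m - 5)*(m - 1)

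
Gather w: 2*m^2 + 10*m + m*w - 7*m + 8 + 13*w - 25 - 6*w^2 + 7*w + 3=2*m^2 + 3*m - 6*w^2 + w*(m + 20) - 14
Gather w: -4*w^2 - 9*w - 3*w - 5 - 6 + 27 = -4*w^2 - 12*w + 16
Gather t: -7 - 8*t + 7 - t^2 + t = -t^2 - 7*t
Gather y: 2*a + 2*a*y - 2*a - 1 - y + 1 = y*(2*a - 1)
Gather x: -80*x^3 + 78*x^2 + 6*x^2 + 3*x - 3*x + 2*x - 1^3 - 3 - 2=-80*x^3 + 84*x^2 + 2*x - 6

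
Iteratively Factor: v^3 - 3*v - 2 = (v - 2)*(v^2 + 2*v + 1) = (v - 2)*(v + 1)*(v + 1)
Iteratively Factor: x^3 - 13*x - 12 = (x + 1)*(x^2 - x - 12) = (x + 1)*(x + 3)*(x - 4)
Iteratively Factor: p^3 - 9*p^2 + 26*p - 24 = (p - 3)*(p^2 - 6*p + 8) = (p - 3)*(p - 2)*(p - 4)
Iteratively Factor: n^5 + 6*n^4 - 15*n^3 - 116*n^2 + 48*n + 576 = (n - 3)*(n^4 + 9*n^3 + 12*n^2 - 80*n - 192) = (n - 3)*(n + 4)*(n^3 + 5*n^2 - 8*n - 48) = (n - 3)*(n + 4)^2*(n^2 + n - 12) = (n - 3)*(n + 4)^3*(n - 3)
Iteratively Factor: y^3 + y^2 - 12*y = (y)*(y^2 + y - 12) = y*(y - 3)*(y + 4)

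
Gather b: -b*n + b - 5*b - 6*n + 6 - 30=b*(-n - 4) - 6*n - 24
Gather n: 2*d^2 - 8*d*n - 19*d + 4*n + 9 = 2*d^2 - 19*d + n*(4 - 8*d) + 9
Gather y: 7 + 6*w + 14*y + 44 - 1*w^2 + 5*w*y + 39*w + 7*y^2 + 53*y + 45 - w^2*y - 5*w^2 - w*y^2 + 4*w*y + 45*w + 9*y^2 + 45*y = -6*w^2 + 90*w + y^2*(16 - w) + y*(-w^2 + 9*w + 112) + 96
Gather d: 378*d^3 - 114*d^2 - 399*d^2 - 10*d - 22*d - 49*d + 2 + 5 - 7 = 378*d^3 - 513*d^2 - 81*d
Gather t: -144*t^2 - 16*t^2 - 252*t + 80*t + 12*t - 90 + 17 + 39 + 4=-160*t^2 - 160*t - 30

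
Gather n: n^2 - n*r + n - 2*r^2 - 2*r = n^2 + n*(1 - r) - 2*r^2 - 2*r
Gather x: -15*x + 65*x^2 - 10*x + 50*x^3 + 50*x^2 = 50*x^3 + 115*x^2 - 25*x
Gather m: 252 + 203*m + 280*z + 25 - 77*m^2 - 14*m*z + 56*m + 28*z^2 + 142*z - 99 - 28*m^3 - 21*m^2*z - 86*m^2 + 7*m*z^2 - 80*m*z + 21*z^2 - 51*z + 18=-28*m^3 + m^2*(-21*z - 163) + m*(7*z^2 - 94*z + 259) + 49*z^2 + 371*z + 196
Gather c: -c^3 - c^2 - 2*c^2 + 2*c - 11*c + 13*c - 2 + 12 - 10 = -c^3 - 3*c^2 + 4*c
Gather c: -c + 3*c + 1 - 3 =2*c - 2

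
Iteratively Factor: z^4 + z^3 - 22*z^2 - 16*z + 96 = (z - 4)*(z^3 + 5*z^2 - 2*z - 24) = (z - 4)*(z + 3)*(z^2 + 2*z - 8) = (z - 4)*(z + 3)*(z + 4)*(z - 2)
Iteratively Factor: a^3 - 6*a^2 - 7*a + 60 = (a - 5)*(a^2 - a - 12) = (a - 5)*(a + 3)*(a - 4)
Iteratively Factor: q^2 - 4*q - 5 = (q - 5)*(q + 1)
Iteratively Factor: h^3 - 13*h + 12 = (h - 3)*(h^2 + 3*h - 4) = (h - 3)*(h - 1)*(h + 4)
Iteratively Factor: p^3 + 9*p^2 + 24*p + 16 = (p + 4)*(p^2 + 5*p + 4) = (p + 4)^2*(p + 1)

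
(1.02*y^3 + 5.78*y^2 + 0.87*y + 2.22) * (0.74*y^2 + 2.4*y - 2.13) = 0.7548*y^5 + 6.7252*y^4 + 12.3432*y^3 - 8.5806*y^2 + 3.4749*y - 4.7286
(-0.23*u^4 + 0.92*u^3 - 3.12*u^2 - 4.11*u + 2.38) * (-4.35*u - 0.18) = 1.0005*u^5 - 3.9606*u^4 + 13.4064*u^3 + 18.4401*u^2 - 9.6132*u - 0.4284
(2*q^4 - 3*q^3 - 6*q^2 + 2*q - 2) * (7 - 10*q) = -20*q^5 + 44*q^4 + 39*q^3 - 62*q^2 + 34*q - 14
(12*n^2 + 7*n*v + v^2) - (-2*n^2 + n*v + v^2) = 14*n^2 + 6*n*v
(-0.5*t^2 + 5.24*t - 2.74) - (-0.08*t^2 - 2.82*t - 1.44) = -0.42*t^2 + 8.06*t - 1.3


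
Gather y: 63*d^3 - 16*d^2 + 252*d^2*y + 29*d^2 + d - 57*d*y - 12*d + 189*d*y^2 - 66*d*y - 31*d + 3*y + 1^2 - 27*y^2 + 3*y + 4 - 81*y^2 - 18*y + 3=63*d^3 + 13*d^2 - 42*d + y^2*(189*d - 108) + y*(252*d^2 - 123*d - 12) + 8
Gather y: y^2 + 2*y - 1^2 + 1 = y^2 + 2*y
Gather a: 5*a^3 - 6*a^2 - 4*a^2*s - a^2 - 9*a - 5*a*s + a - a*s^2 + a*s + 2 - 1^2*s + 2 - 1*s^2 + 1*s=5*a^3 + a^2*(-4*s - 7) + a*(-s^2 - 4*s - 8) - s^2 + 4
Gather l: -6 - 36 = -42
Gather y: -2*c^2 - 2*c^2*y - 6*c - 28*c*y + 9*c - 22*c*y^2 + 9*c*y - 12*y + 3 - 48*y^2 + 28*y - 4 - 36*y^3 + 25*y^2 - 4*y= -2*c^2 + 3*c - 36*y^3 + y^2*(-22*c - 23) + y*(-2*c^2 - 19*c + 12) - 1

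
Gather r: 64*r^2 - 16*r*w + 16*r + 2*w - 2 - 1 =64*r^2 + r*(16 - 16*w) + 2*w - 3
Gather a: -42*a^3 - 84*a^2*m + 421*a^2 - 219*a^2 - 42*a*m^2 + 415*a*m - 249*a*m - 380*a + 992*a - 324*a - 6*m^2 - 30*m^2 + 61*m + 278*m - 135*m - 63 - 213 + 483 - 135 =-42*a^3 + a^2*(202 - 84*m) + a*(-42*m^2 + 166*m + 288) - 36*m^2 + 204*m + 72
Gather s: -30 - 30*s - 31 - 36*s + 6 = -66*s - 55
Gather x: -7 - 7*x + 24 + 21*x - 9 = 14*x + 8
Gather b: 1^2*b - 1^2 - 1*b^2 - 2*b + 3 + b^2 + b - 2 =0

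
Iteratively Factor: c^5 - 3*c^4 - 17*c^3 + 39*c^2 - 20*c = (c - 1)*(c^4 - 2*c^3 - 19*c^2 + 20*c) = (c - 1)^2*(c^3 - c^2 - 20*c) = (c - 1)^2*(c + 4)*(c^2 - 5*c) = (c - 5)*(c - 1)^2*(c + 4)*(c)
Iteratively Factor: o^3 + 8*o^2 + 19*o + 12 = (o + 1)*(o^2 + 7*o + 12) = (o + 1)*(o + 4)*(o + 3)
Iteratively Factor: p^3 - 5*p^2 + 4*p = (p)*(p^2 - 5*p + 4) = p*(p - 1)*(p - 4)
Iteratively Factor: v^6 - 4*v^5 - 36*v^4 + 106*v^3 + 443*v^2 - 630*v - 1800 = (v - 5)*(v^5 + v^4 - 31*v^3 - 49*v^2 + 198*v + 360) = (v - 5)*(v + 4)*(v^4 - 3*v^3 - 19*v^2 + 27*v + 90) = (v - 5)^2*(v + 4)*(v^3 + 2*v^2 - 9*v - 18) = (v - 5)^2*(v - 3)*(v + 4)*(v^2 + 5*v + 6) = (v - 5)^2*(v - 3)*(v + 3)*(v + 4)*(v + 2)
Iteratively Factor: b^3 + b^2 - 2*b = (b)*(b^2 + b - 2) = b*(b + 2)*(b - 1)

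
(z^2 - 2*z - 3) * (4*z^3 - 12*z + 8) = 4*z^5 - 8*z^4 - 24*z^3 + 32*z^2 + 20*z - 24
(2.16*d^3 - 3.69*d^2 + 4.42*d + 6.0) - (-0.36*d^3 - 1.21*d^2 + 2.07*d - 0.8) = 2.52*d^3 - 2.48*d^2 + 2.35*d + 6.8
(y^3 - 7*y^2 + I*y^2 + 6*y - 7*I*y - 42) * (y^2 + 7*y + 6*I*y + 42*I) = y^5 + 7*I*y^4 - 49*y^3 - 307*I*y^2 - 1764*I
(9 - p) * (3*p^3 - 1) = -3*p^4 + 27*p^3 + p - 9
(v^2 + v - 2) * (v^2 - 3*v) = v^4 - 2*v^3 - 5*v^2 + 6*v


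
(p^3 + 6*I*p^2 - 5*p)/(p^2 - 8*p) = (p^2 + 6*I*p - 5)/(p - 8)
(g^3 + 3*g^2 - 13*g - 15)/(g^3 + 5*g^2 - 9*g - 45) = (g + 1)/(g + 3)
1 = 1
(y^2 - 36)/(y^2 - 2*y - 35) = (36 - y^2)/(-y^2 + 2*y + 35)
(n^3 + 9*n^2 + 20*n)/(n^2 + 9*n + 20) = n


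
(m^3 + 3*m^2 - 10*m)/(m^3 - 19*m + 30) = m/(m - 3)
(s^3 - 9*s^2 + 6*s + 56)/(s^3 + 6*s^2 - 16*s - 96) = (s^2 - 5*s - 14)/(s^2 + 10*s + 24)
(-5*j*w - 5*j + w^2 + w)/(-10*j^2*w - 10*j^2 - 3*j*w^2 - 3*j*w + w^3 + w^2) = 1/(2*j + w)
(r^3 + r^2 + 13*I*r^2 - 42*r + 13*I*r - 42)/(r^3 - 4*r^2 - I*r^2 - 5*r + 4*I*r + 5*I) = (r^2 + 13*I*r - 42)/(r^2 - r*(5 + I) + 5*I)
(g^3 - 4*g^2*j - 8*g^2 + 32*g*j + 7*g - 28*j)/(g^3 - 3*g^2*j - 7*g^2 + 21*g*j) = (g^2 - 4*g*j - g + 4*j)/(g*(g - 3*j))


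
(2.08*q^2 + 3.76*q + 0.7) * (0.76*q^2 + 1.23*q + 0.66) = 1.5808*q^4 + 5.416*q^3 + 6.5296*q^2 + 3.3426*q + 0.462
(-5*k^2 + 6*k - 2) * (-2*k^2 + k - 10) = 10*k^4 - 17*k^3 + 60*k^2 - 62*k + 20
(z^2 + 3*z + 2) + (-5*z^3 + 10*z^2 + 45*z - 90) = -5*z^3 + 11*z^2 + 48*z - 88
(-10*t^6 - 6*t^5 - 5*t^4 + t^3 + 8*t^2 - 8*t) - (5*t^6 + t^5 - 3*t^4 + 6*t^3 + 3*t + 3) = -15*t^6 - 7*t^5 - 2*t^4 - 5*t^3 + 8*t^2 - 11*t - 3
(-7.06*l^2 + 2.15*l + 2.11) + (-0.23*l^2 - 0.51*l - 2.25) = -7.29*l^2 + 1.64*l - 0.14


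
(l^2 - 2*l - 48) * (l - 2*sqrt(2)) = l^3 - 2*sqrt(2)*l^2 - 2*l^2 - 48*l + 4*sqrt(2)*l + 96*sqrt(2)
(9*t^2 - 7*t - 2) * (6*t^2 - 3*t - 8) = 54*t^4 - 69*t^3 - 63*t^2 + 62*t + 16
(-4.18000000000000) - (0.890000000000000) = -5.07000000000000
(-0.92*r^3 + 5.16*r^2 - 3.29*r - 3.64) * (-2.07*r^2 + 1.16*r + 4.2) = 1.9044*r^5 - 11.7484*r^4 + 8.9319*r^3 + 25.3904*r^2 - 18.0404*r - 15.288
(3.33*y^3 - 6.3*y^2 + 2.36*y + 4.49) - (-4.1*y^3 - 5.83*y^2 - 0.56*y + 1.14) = 7.43*y^3 - 0.47*y^2 + 2.92*y + 3.35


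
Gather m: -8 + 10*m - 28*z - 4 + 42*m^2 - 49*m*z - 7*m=42*m^2 + m*(3 - 49*z) - 28*z - 12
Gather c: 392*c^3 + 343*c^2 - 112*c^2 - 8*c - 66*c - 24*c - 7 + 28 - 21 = 392*c^3 + 231*c^2 - 98*c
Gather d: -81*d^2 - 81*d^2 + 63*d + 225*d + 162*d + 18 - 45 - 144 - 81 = -162*d^2 + 450*d - 252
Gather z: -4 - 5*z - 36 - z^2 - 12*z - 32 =-z^2 - 17*z - 72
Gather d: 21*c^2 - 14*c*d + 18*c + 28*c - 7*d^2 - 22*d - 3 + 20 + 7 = 21*c^2 + 46*c - 7*d^2 + d*(-14*c - 22) + 24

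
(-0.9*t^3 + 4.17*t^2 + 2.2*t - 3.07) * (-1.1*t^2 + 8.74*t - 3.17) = 0.99*t^5 - 12.453*t^4 + 36.8788*t^3 + 9.3861*t^2 - 33.8058*t + 9.7319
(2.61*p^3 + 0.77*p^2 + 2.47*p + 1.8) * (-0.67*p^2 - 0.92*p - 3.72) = -1.7487*p^5 - 2.9171*p^4 - 12.0725*p^3 - 6.3428*p^2 - 10.8444*p - 6.696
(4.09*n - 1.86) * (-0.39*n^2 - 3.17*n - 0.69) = -1.5951*n^3 - 12.2399*n^2 + 3.0741*n + 1.2834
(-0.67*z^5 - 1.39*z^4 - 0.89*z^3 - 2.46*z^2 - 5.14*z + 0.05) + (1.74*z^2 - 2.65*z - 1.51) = -0.67*z^5 - 1.39*z^4 - 0.89*z^3 - 0.72*z^2 - 7.79*z - 1.46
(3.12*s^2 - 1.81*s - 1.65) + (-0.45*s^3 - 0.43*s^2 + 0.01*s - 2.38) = -0.45*s^3 + 2.69*s^2 - 1.8*s - 4.03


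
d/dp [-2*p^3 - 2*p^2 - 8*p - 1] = -6*p^2 - 4*p - 8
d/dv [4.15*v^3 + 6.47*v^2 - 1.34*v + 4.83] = 12.45*v^2 + 12.94*v - 1.34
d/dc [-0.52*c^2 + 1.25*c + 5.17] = 1.25 - 1.04*c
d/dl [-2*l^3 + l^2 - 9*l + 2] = -6*l^2 + 2*l - 9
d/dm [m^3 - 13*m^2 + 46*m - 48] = 3*m^2 - 26*m + 46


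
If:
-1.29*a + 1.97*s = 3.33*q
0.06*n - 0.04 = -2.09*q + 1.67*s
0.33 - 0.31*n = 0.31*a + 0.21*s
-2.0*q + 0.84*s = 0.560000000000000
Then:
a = 0.41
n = 1.13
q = -0.58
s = -0.70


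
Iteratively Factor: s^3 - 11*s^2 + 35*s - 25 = (s - 5)*(s^2 - 6*s + 5) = (s - 5)*(s - 1)*(s - 5)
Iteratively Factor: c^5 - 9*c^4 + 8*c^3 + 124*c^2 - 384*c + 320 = (c - 2)*(c^4 - 7*c^3 - 6*c^2 + 112*c - 160) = (c - 4)*(c - 2)*(c^3 - 3*c^2 - 18*c + 40) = (c - 4)*(c - 2)*(c + 4)*(c^2 - 7*c + 10) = (c - 4)*(c - 2)^2*(c + 4)*(c - 5)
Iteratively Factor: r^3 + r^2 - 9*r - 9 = (r + 1)*(r^2 - 9) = (r + 1)*(r + 3)*(r - 3)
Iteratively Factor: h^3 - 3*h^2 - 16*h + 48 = (h + 4)*(h^2 - 7*h + 12) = (h - 4)*(h + 4)*(h - 3)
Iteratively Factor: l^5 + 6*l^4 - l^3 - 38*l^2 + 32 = (l - 2)*(l^4 + 8*l^3 + 15*l^2 - 8*l - 16) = (l - 2)*(l - 1)*(l^3 + 9*l^2 + 24*l + 16) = (l - 2)*(l - 1)*(l + 4)*(l^2 + 5*l + 4) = (l - 2)*(l - 1)*(l + 4)^2*(l + 1)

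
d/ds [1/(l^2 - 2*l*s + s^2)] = 2*(l - s)/(l^2 - 2*l*s + s^2)^2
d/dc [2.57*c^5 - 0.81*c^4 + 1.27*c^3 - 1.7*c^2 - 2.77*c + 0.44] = 12.85*c^4 - 3.24*c^3 + 3.81*c^2 - 3.4*c - 2.77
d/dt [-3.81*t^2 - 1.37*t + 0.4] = -7.62*t - 1.37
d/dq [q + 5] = 1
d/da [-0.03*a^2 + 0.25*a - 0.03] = 0.25 - 0.06*a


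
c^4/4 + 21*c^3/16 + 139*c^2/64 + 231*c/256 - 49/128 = (c/4 + 1/2)*(c - 1/4)*(c + 7/4)^2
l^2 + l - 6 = (l - 2)*(l + 3)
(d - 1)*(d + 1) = d^2 - 1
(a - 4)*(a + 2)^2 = a^3 - 12*a - 16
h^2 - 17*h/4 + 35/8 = (h - 5/2)*(h - 7/4)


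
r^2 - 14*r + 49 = (r - 7)^2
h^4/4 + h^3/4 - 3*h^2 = h^2*(h/4 + 1)*(h - 3)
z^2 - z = z*(z - 1)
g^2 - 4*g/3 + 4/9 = (g - 2/3)^2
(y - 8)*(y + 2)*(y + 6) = y^3 - 52*y - 96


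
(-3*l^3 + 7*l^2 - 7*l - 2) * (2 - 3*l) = 9*l^4 - 27*l^3 + 35*l^2 - 8*l - 4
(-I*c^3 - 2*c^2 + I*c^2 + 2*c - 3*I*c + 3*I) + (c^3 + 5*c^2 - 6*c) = c^3 - I*c^3 + 3*c^2 + I*c^2 - 4*c - 3*I*c + 3*I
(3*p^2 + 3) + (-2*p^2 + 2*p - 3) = p^2 + 2*p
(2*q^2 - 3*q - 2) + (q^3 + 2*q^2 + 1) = q^3 + 4*q^2 - 3*q - 1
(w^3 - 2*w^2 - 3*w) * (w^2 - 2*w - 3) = w^5 - 4*w^4 - 2*w^3 + 12*w^2 + 9*w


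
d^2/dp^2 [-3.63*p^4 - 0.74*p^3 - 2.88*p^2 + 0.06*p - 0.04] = -43.56*p^2 - 4.44*p - 5.76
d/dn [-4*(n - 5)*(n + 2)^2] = 4*(8 - 3*n)*(n + 2)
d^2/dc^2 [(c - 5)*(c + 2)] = 2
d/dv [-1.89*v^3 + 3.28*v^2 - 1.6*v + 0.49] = -5.67*v^2 + 6.56*v - 1.6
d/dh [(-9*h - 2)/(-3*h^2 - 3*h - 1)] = 3*(-9*h^2 - 4*h + 1)/(9*h^4 + 18*h^3 + 15*h^2 + 6*h + 1)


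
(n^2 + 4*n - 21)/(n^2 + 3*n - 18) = (n + 7)/(n + 6)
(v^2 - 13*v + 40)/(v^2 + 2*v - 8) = (v^2 - 13*v + 40)/(v^2 + 2*v - 8)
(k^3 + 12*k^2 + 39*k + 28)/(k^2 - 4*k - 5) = (k^2 + 11*k + 28)/(k - 5)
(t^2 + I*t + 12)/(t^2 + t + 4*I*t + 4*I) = (t - 3*I)/(t + 1)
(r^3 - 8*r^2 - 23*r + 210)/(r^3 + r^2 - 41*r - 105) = (r - 6)/(r + 3)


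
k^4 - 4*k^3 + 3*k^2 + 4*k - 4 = (k - 2)^2*(k - 1)*(k + 1)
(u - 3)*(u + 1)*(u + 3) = u^3 + u^2 - 9*u - 9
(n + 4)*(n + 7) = n^2 + 11*n + 28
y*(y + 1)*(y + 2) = y^3 + 3*y^2 + 2*y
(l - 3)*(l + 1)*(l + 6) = l^3 + 4*l^2 - 15*l - 18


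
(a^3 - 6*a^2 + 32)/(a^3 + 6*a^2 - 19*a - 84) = (a^2 - 2*a - 8)/(a^2 + 10*a + 21)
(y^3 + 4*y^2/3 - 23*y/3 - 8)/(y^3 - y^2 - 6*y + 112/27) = 9*(y^2 + 4*y + 3)/(9*y^2 + 15*y - 14)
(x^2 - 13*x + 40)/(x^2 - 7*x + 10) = (x - 8)/(x - 2)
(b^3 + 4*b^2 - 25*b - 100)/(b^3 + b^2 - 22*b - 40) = (b + 5)/(b + 2)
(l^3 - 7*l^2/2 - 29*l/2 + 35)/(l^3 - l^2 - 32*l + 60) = (l + 7/2)/(l + 6)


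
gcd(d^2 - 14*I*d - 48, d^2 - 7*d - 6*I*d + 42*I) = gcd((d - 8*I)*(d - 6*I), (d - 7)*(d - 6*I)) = d - 6*I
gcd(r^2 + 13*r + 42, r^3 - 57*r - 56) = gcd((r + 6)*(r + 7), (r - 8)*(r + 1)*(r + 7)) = r + 7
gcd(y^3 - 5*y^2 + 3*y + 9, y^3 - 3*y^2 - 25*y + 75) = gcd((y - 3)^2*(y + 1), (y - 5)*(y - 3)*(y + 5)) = y - 3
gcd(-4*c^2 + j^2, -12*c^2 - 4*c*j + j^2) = 2*c + j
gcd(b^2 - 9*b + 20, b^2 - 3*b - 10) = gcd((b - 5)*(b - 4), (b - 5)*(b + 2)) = b - 5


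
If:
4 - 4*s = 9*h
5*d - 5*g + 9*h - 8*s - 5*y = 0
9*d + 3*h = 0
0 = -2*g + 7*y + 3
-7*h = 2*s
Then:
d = 4/15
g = -2743/675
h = -4/5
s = 14/5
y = -1073/675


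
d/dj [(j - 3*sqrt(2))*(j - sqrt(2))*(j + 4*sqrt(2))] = 3*j^2 - 26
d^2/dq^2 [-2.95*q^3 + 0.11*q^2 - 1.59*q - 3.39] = 0.22 - 17.7*q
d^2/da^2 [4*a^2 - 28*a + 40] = 8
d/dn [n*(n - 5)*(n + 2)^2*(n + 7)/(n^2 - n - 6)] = (3*n^4 - 4*n^3 - 67*n^2 + 186*n + 210)/(n^2 - 6*n + 9)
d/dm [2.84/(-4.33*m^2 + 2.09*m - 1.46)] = (24.5944*m - 5.9356)/(4.33*m^2 - 2.09*m + 1.46)^2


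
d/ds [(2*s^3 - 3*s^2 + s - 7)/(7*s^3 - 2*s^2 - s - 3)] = (17*s^4 - 18*s^3 + 134*s^2 - 10*s - 10)/(49*s^6 - 28*s^5 - 10*s^4 - 38*s^3 + 13*s^2 + 6*s + 9)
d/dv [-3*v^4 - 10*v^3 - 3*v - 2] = -12*v^3 - 30*v^2 - 3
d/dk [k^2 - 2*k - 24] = 2*k - 2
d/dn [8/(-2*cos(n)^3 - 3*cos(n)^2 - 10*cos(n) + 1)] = 64*(3*sin(n)^2 - 3*cos(n) - 8)*sin(n)/(23*cos(n) + 3*cos(2*n) + cos(3*n) + 1)^2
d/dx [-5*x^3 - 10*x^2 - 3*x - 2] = -15*x^2 - 20*x - 3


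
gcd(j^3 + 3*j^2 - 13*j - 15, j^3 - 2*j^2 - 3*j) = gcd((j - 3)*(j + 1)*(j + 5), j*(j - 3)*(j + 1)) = j^2 - 2*j - 3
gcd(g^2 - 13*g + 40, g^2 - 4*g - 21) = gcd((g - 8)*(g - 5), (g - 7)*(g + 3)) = 1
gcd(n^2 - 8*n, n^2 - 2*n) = n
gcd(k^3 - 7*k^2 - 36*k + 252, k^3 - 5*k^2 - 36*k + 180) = k^2 - 36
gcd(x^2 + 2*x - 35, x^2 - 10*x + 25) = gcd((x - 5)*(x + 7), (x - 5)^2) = x - 5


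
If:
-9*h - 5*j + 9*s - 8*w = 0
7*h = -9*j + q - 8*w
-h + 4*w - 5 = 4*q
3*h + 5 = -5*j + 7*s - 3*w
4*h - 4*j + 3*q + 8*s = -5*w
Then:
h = 6045/2999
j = -2420/2999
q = -8945/2999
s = 1425/2999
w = -3685/2999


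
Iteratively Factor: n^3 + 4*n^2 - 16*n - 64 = (n + 4)*(n^2 - 16) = (n + 4)^2*(n - 4)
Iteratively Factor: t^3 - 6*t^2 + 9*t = (t)*(t^2 - 6*t + 9) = t*(t - 3)*(t - 3)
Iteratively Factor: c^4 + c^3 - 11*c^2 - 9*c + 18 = (c + 3)*(c^3 - 2*c^2 - 5*c + 6) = (c - 3)*(c + 3)*(c^2 + c - 2) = (c - 3)*(c + 2)*(c + 3)*(c - 1)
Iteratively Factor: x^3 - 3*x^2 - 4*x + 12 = (x - 3)*(x^2 - 4) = (x - 3)*(x - 2)*(x + 2)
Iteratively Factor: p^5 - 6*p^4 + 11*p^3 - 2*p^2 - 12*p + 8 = (p + 1)*(p^4 - 7*p^3 + 18*p^2 - 20*p + 8) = (p - 2)*(p + 1)*(p^3 - 5*p^2 + 8*p - 4) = (p - 2)^2*(p + 1)*(p^2 - 3*p + 2) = (p - 2)^2*(p - 1)*(p + 1)*(p - 2)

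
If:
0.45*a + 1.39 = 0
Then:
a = -3.09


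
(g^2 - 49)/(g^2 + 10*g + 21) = (g - 7)/(g + 3)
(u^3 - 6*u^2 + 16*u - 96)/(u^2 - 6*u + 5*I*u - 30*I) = (u^2 + 16)/(u + 5*I)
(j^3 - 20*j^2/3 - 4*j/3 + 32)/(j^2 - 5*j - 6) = (3*j^2 - 2*j - 16)/(3*(j + 1))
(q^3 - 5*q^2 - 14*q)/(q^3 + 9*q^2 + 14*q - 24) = q*(q^2 - 5*q - 14)/(q^3 + 9*q^2 + 14*q - 24)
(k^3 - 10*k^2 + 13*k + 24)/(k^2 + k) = k - 11 + 24/k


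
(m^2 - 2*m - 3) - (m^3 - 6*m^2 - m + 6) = -m^3 + 7*m^2 - m - 9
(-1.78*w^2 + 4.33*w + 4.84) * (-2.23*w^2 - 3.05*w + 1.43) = 3.9694*w^4 - 4.2269*w^3 - 26.5451*w^2 - 8.5701*w + 6.9212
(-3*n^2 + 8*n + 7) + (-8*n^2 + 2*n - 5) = -11*n^2 + 10*n + 2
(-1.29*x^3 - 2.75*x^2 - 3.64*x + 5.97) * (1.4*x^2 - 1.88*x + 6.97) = -1.806*x^5 - 1.4248*x^4 - 8.9173*x^3 - 3.9663*x^2 - 36.5944*x + 41.6109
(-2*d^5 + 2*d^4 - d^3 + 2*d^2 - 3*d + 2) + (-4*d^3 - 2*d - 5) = -2*d^5 + 2*d^4 - 5*d^3 + 2*d^2 - 5*d - 3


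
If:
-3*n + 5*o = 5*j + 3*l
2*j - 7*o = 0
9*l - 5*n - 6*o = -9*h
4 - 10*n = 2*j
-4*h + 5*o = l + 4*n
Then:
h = -1553/501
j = -581/167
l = 1526/501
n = 183/167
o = -166/167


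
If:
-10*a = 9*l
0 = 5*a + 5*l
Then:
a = 0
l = 0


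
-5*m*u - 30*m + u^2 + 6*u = (-5*m + u)*(u + 6)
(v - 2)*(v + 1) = v^2 - v - 2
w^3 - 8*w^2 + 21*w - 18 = (w - 3)^2*(w - 2)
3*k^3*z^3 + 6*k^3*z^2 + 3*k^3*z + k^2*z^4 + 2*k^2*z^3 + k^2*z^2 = z*(3*k + z)*(k*z + k)^2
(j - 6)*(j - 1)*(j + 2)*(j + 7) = j^4 + 2*j^3 - 43*j^2 - 44*j + 84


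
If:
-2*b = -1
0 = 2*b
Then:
No Solution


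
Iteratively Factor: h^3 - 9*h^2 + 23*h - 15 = (h - 1)*(h^2 - 8*h + 15) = (h - 3)*(h - 1)*(h - 5)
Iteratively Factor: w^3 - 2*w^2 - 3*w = (w + 1)*(w^2 - 3*w) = (w - 3)*(w + 1)*(w)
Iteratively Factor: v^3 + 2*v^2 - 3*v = (v)*(v^2 + 2*v - 3) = v*(v + 3)*(v - 1)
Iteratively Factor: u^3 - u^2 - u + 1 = (u - 1)*(u^2 - 1) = (u - 1)^2*(u + 1)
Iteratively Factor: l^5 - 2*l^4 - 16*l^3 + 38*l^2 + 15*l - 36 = (l + 1)*(l^4 - 3*l^3 - 13*l^2 + 51*l - 36) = (l - 3)*(l + 1)*(l^3 - 13*l + 12) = (l - 3)^2*(l + 1)*(l^2 + 3*l - 4) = (l - 3)^2*(l + 1)*(l + 4)*(l - 1)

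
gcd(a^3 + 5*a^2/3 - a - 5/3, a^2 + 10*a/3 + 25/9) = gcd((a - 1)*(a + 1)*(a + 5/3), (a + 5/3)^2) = a + 5/3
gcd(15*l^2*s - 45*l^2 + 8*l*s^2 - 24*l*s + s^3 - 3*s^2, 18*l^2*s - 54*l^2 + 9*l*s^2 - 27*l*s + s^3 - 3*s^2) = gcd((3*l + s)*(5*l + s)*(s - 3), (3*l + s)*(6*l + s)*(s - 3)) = 3*l*s - 9*l + s^2 - 3*s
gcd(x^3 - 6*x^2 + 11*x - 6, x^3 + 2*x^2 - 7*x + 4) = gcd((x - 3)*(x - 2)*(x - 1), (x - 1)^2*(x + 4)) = x - 1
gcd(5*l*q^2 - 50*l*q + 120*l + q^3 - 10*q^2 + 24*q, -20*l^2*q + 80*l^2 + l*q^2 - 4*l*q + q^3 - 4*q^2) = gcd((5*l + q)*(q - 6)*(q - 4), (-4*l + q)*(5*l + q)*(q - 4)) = 5*l*q - 20*l + q^2 - 4*q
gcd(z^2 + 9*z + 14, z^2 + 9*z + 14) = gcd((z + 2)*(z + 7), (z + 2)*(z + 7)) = z^2 + 9*z + 14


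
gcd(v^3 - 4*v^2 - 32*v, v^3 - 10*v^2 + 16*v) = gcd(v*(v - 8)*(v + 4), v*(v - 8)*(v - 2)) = v^2 - 8*v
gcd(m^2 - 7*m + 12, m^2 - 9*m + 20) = m - 4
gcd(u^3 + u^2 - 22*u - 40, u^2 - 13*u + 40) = u - 5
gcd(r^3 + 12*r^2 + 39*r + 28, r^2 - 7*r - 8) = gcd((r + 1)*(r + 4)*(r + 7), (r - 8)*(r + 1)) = r + 1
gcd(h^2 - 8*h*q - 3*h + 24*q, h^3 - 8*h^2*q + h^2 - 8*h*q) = -h + 8*q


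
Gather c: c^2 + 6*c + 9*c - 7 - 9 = c^2 + 15*c - 16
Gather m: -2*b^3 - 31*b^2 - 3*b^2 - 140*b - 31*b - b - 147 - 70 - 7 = -2*b^3 - 34*b^2 - 172*b - 224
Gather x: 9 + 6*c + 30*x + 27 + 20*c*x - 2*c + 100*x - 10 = 4*c + x*(20*c + 130) + 26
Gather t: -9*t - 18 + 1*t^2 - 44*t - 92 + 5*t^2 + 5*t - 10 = 6*t^2 - 48*t - 120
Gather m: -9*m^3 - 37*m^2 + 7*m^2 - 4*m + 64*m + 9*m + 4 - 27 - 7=-9*m^3 - 30*m^2 + 69*m - 30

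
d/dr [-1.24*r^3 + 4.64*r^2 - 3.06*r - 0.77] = -3.72*r^2 + 9.28*r - 3.06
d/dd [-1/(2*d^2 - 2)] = d/(d^2 - 1)^2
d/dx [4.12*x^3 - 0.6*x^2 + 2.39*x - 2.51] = 12.36*x^2 - 1.2*x + 2.39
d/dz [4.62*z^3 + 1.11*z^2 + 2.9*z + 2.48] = 13.86*z^2 + 2.22*z + 2.9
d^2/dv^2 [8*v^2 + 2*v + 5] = 16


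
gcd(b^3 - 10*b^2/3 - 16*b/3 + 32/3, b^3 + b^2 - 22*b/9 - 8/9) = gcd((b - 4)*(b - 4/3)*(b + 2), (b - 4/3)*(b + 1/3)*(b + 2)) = b^2 + 2*b/3 - 8/3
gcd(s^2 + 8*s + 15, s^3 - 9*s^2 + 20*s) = 1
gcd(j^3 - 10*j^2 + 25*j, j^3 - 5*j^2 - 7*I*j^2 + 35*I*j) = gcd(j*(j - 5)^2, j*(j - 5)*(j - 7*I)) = j^2 - 5*j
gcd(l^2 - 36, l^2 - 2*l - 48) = l + 6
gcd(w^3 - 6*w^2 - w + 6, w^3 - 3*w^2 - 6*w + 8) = w - 1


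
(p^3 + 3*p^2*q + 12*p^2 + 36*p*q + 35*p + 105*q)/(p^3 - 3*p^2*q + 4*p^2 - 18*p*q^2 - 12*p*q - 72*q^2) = (p^2 + 12*p + 35)/(p^2 - 6*p*q + 4*p - 24*q)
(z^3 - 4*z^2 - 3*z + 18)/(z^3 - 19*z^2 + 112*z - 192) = (z^2 - z - 6)/(z^2 - 16*z + 64)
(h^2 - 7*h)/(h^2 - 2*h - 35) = h/(h + 5)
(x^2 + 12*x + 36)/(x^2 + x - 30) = (x + 6)/(x - 5)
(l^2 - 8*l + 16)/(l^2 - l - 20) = (-l^2 + 8*l - 16)/(-l^2 + l + 20)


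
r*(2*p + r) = 2*p*r + r^2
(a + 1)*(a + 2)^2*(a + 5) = a^4 + 10*a^3 + 33*a^2 + 44*a + 20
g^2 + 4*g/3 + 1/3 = (g + 1/3)*(g + 1)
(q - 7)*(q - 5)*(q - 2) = q^3 - 14*q^2 + 59*q - 70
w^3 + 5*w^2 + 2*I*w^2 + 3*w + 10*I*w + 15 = (w + 5)*(w - I)*(w + 3*I)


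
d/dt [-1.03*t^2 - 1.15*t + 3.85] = -2.06*t - 1.15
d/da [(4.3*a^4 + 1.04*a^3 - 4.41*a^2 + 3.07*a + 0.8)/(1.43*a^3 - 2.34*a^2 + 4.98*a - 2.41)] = (6.149*a^6 - 20.124*a^5 + 68.1147*a^4 - 39.8738*a^3 - 25.7292*a^2 + 25.0002*a - 11.3827)/(2.0449*a^6 - 6.6924*a^5 + 19.7184*a^4 - 30.199*a^3 + 36.0792*a^2 - 24.0036*a + 5.8081)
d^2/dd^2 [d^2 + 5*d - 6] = 2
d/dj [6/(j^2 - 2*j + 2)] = 12*(1 - j)/(j^2 - 2*j + 2)^2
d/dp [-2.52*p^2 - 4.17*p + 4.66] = -5.04*p - 4.17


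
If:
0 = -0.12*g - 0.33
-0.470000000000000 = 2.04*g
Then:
No Solution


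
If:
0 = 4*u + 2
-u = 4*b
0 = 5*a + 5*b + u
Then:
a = -1/40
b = 1/8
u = -1/2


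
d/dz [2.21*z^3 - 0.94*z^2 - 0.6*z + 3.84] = 6.63*z^2 - 1.88*z - 0.6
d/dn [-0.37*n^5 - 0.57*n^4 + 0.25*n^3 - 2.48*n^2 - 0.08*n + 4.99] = -1.85*n^4 - 2.28*n^3 + 0.75*n^2 - 4.96*n - 0.08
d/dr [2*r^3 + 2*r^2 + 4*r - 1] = 6*r^2 + 4*r + 4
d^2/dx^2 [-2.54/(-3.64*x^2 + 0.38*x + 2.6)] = (67.307968*x^2 - 7.026656*x - 2.54*(7.28*x - 0.38)*(14.56*x - 0.76) - 48.07712)/(-3.64*x^2 + 0.38*x + 2.6)^3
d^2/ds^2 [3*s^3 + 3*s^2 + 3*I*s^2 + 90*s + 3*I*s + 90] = 18*s + 6 + 6*I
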